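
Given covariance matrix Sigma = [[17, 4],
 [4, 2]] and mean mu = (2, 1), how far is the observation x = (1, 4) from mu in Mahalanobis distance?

Step 1 — centre the observation: (x - mu) = (-1, 3).

Step 2 — invert Sigma. det(Sigma) = 17·2 - (4)² = 18.
  Sigma^{-1} = (1/det) · [[d, -b], [-b, a]] = [[0.1111, -0.2222],
 [-0.2222, 0.9444]].

Step 3 — form the quadratic (x - mu)^T · Sigma^{-1} · (x - mu):
  Sigma^{-1} · (x - mu) = (-0.7778, 3.0556).
  (x - mu)^T · [Sigma^{-1} · (x - mu)] = (-1)·(-0.7778) + (3)·(3.0556) = 9.9444.

Step 4 — take square root: d = √(9.9444) ≈ 3.1535.

d(x, mu) = √(9.9444) ≈ 3.1535


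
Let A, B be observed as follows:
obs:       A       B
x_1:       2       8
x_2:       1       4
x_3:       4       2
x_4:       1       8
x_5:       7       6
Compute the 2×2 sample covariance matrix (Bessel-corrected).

Step 1 — column means:
  mean(A) = (2 + 1 + 4 + 1 + 7) / 5 = 15/5 = 3
  mean(B) = (8 + 4 + 2 + 8 + 6) / 5 = 28/5 = 5.6

Step 2 — sample covariance S[i,j] = (1/(n-1)) · Σ_k (x_{k,i} - mean_i) · (x_{k,j} - mean_j), with n-1 = 4.
  S[A,A] = ((-1)·(-1) + (-2)·(-2) + (1)·(1) + (-2)·(-2) + (4)·(4)) / 4 = 26/4 = 6.5
  S[A,B] = ((-1)·(2.4) + (-2)·(-1.6) + (1)·(-3.6) + (-2)·(2.4) + (4)·(0.4)) / 4 = -6/4 = -1.5
  S[B,B] = ((2.4)·(2.4) + (-1.6)·(-1.6) + (-3.6)·(-3.6) + (2.4)·(2.4) + (0.4)·(0.4)) / 4 = 27.2/4 = 6.8

S is symmetric (S[j,i] = S[i,j]). Assembling:

S = [[6.5, -1.5],
 [-1.5, 6.8]]


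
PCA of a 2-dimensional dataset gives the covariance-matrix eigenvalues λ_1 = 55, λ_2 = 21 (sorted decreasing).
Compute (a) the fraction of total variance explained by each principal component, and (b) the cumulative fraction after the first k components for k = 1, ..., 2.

Step 1 — total variance = trace(Sigma) = Σ λ_i = 55 + 21 = 76.

Step 2 — fraction explained by component i = λ_i / Σ λ:
  PC1: 55/76 = 0.7237
  PC2: 21/76 = 0.2763

Step 3 — cumulative fraction after k components = (λ_1 + ... + λ_k) / Σ λ:
  k = 1: 55/76 = 0.7237
  k = 2: (55 + 21)/76 = 76/76 = 1

Summary (fraction, with percent):

explained: PC1 0.7237 (72.37%), PC2 0.2763 (27.63%);  cumulative: 0.7237, 1


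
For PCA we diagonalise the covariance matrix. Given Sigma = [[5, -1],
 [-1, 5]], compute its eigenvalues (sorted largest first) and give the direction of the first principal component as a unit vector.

Step 1 — characteristic polynomial of 2×2 Sigma:
  det(Sigma - λI) = λ² - trace · λ + det = 0.
  trace = 5 + 5 = 10, det = 5·5 - (-1)² = 24.
Step 2 — discriminant:
  Δ = trace² - 4·det = 100 - 96 = 4.
Step 3 — eigenvalues:
  λ = (trace ± √Δ)/2 = (10 ± 2)/2,
  λ_1 = 6,  λ_2 = 4.

Step 4 — unit eigenvector for λ_1: solve (Sigma - λ_1 I)v = 0. First row:
  (5 - 6)·v_x + (-1)·v_y = 0, i.e. (-1)·v_x + (-1)·v_y = 0,
  so v ∝ (b, λ_1 - a) = (-1, 1); multiply by -1 so the first entry is positive: u = (1, -1).
  ||u|| = √((1)² + (-1)²) = √(2) ≈ 1.4142,
  v_1 = u/||u|| ≈ (0.7071, -0.7071) (||v_1|| = 1).

λ_1 = 6,  λ_2 = 4;  v_1 ≈ (0.7071, -0.7071)


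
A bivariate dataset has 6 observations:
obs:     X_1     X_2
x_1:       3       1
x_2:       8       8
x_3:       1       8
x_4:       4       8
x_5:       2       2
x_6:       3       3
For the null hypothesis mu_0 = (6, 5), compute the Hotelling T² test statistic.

Step 1 — sample mean vector:
  mean(X_1) = (3 + 8 + 1 + 4 + 2 + 3) / 6 = 21/6 = 3.5
  mean(X_2) = (1 + 8 + 8 + 8 + 2 + 3) / 6 = 30/6 = 5
  x̄ = (3.5, 5),  deviation x̄ - mu_0 = (3.5, 5) - (6, 5) = (-2.5, 0).

Step 2 — sample covariance matrix, S[i,j] = (1/(n-1)) · Σ_k (x_{k,i} - mean_i) · (x_{k,j} - mean_j), divisor n-1 = 5:
  S[X_1,X_1] = ((-0.5)·(-0.5) + (4.5)·(4.5) + (-2.5)·(-2.5) + (0.5)·(0.5) + (-1.5)·(-1.5) + (-0.5)·(-0.5)) / 5 = 29.5/5 = 5.9
  S[X_1,X_2] = ((-0.5)·(-4) + (4.5)·(3) + (-2.5)·(3) + (0.5)·(3) + (-1.5)·(-3) + (-0.5)·(-2)) / 5 = 15/5 = 3
  S[X_2,X_2] = ((-4)·(-4) + (3)·(3) + (3)·(3) + (3)·(3) + (-3)·(-3) + (-2)·(-2)) / 5 = 56/5 = 11.2
  S = [[5.9, 3],
 [3, 11.2]].

Step 3 — invert S. det(S) = 5.9·11.2 - (3)² = 57.08.
  S^{-1} = (1/det) · [[d, -b], [-b, a]] = [[0.1962, -0.0526],
 [-0.0526, 0.1034]].

Step 4 — quadratic form (x̄ - mu_0)^T · S^{-1} · (x̄ - mu_0):
  S^{-1} · (x̄ - mu_0) = (-0.4905, 0.1314),
  (x̄ - mu_0)^T · [...] = (-2.5)·(-0.4905) + (0)·(0.1314) = 1.2263.

Step 5 — scale by n: T² = 6 · 1.2263 = 7.3581.

T² ≈ 7.3581


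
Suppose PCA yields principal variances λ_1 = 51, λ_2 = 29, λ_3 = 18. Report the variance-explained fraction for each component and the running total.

Step 1 — total variance = trace(Sigma) = Σ λ_i = 51 + 29 + 18 = 98.

Step 2 — fraction explained by component i = λ_i / Σ λ:
  PC1: 51/98 = 0.5204
  PC2: 29/98 = 0.2959
  PC3: 18/98 = 0.1837

Step 3 — cumulative fraction after k components = (λ_1 + ... + λ_k) / Σ λ:
  k = 1: 51/98 = 0.5204
  k = 2: (51 + 29)/98 = 80/98 = 0.8163
  k = 3: (51 + 29 + 18)/98 = 98/98 = 1

Summary (fraction, with percent):

explained: PC1 0.5204 (52.04%), PC2 0.2959 (29.59%), PC3 0.1837 (18.37%);  cumulative: 0.5204, 0.8163, 1


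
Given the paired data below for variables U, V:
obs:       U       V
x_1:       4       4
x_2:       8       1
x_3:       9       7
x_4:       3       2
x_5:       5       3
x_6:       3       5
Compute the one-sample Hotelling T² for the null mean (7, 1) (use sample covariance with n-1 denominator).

Step 1 — sample mean vector:
  mean(U) = (4 + 8 + 9 + 3 + 5 + 3) / 6 = 32/6 = 5.3333
  mean(V) = (4 + 1 + 7 + 2 + 3 + 5) / 6 = 22/6 = 3.6667
  x̄ = (5.3333, 3.6667),  deviation x̄ - mu_0 = (5.3333, 3.6667) - (7, 1) = (-1.6667, 2.6667).

Step 2 — sample covariance matrix, S[i,j] = (1/(n-1)) · Σ_k (x_{k,i} - mean_i) · (x_{k,j} - mean_j), divisor n-1 = 5:
  S[U,U] = ((-1.3333)·(-1.3333) + (2.6667)·(2.6667) + (3.6667)·(3.6667) + (-2.3333)·(-2.3333) + (-0.3333)·(-0.3333) + (-2.3333)·(-2.3333)) / 5 = 33.3333/5 = 6.6667
  S[U,V] = ((-1.3333)·(0.3333) + (2.6667)·(-2.6667) + (3.6667)·(3.3333) + (-2.3333)·(-1.6667) + (-0.3333)·(-0.6667) + (-2.3333)·(1.3333)) / 5 = 5.6667/5 = 1.1333
  S[V,V] = ((0.3333)·(0.3333) + (-2.6667)·(-2.6667) + (3.3333)·(3.3333) + (-1.6667)·(-1.6667) + (-0.6667)·(-0.6667) + (1.3333)·(1.3333)) / 5 = 23.3333/5 = 4.6667
  S = [[6.6667, 1.1333],
 [1.1333, 4.6667]].

Step 3 — invert S. det(S) = 6.6667·4.6667 - (1.1333)² = 29.8267.
  S^{-1} = (1/det) · [[d, -b], [-b, a]] = [[0.1565, -0.038],
 [-0.038, 0.2235]].

Step 4 — quadratic form (x̄ - mu_0)^T · S^{-1} · (x̄ - mu_0):
  S^{-1} · (x̄ - mu_0) = (-0.3621, 0.6594),
  (x̄ - mu_0)^T · [...] = (-1.6667)·(-0.3621) + (2.6667)·(0.6594) = 2.3618.

Step 5 — scale by n: T² = 6 · 2.3618 = 14.1708.

T² ≈ 14.1708


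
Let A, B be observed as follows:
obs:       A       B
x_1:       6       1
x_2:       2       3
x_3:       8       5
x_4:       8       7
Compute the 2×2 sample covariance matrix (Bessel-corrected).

Step 1 — column means:
  mean(A) = (6 + 2 + 8 + 8) / 4 = 24/4 = 6
  mean(B) = (1 + 3 + 5 + 7) / 4 = 16/4 = 4

Step 2 — sample covariance S[i,j] = (1/(n-1)) · Σ_k (x_{k,i} - mean_i) · (x_{k,j} - mean_j), with n-1 = 3.
  S[A,A] = ((0)·(0) + (-4)·(-4) + (2)·(2) + (2)·(2)) / 3 = 24/3 = 8
  S[A,B] = ((0)·(-3) + (-4)·(-1) + (2)·(1) + (2)·(3)) / 3 = 12/3 = 4
  S[B,B] = ((-3)·(-3) + (-1)·(-1) + (1)·(1) + (3)·(3)) / 3 = 20/3 = 6.6667

S is symmetric (S[j,i] = S[i,j]). Assembling:

S = [[8, 4],
 [4, 6.6667]]


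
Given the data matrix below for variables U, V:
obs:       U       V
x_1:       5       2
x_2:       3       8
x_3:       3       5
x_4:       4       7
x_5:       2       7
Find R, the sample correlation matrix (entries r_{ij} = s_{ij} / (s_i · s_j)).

Step 1 — column means:
  mean(U) = (5 + 3 + 3 + 4 + 2) / 5 = 17/5 = 3.4
  mean(V) = (2 + 8 + 5 + 7 + 7) / 5 = 29/5 = 5.8

Step 2 — sample variances and covariances s[i,j] = (1/(n-1)) · Σ_k (x_{k,i} - mean_i) · (x_{k,j} - mean_j), with n-1 = 4:
  s[U,U] = ((1.6)·(1.6) + (-0.4)·(-0.4) + (-0.4)·(-0.4) + (0.6)·(0.6) + (-1.4)·(-1.4)) / 4 = 5.2/4 = 1.3
  s[U,V] = ((1.6)·(-3.8) + (-0.4)·(2.2) + (-0.4)·(-0.8) + (0.6)·(1.2) + (-1.4)·(1.2)) / 4 = -7.6/4 = -1.9
  s[V,V] = ((-3.8)·(-3.8) + (2.2)·(2.2) + (-0.8)·(-0.8) + (1.2)·(1.2) + (1.2)·(1.2)) / 4 = 22.8/4 = 5.7
  Sample standard deviations s_i = √(s[i,i]):
  s(U) = √(1.3) = 1.1402
  s(V) = √(5.7) = 2.3875

Step 3 — r_{ij} = s_{ij} / (s_i · s_j):
  r[U,U] = 1 (diagonal).
  r[U,V] = -1.9 / (1.1402 · 2.3875) = -1.9 / 2.7221 = -0.698
  r[V,V] = 1 (diagonal).

R is symmetric with unit diagonal. Assembling:

R = [[1, -0.698],
 [-0.698, 1]]


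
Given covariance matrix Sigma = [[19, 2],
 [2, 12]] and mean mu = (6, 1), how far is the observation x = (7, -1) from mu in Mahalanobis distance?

Step 1 — centre the observation: (x - mu) = (1, -2).

Step 2 — invert Sigma. det(Sigma) = 19·12 - (2)² = 224.
  Sigma^{-1} = (1/det) · [[d, -b], [-b, a]] = [[0.0536, -0.0089],
 [-0.0089, 0.0848]].

Step 3 — form the quadratic (x - mu)^T · Sigma^{-1} · (x - mu):
  Sigma^{-1} · (x - mu) = (0.0714, -0.1786).
  (x - mu)^T · [Sigma^{-1} · (x - mu)] = (1)·(0.0714) + (-2)·(-0.1786) = 0.4286.

Step 4 — take square root: d = √(0.4286) ≈ 0.6547.

d(x, mu) = √(0.4286) ≈ 0.6547


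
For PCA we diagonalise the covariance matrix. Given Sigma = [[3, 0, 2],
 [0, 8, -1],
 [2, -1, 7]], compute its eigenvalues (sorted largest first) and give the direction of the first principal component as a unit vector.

Step 1 — characteristic polynomial p(λ) = det(λI - Sigma) = λ³ - tr·λ² + c_1·λ - det, where tr = trace, c_1 = sum of the principal 2×2 minors, det = det(Sigma):
  tr = 3 + 8 + 7 = 18,
  c_1 = (3·8 - (0)²) + (3·7 - (2)²) + (8·7 - (-1)²) = 24 + 17 + 55 = 96,
  det = 3·(8·7 - (-1)²) - (0)·((0)·7 - (-1)·(2)) + (2)·((0)·(-1) - 8·(2)) = 3·(55) - (0)·(2) + (2)·(-16) = 133.
  So p(λ) = λ³ - 18λ² + 96λ - 133.
Step 2 — look for an integer root (rational root theorem: any rational root is an integer divisor of 133). Testing λ = 7:
  p(7) = 343 - 882 + 672 - 133 = 0  ✓
  Dividing out (λ - 7): p(λ) = (λ - 7)(λ² - 11λ + 19).
Step 3 — remaining eigenvalues from the quadratic λ² - 11λ + 19 = 0:
  Δ = 11² - 4·19 = 121 - 76 = 45,  λ = (11 ± √45)/2 = (11 ± 6.7082)/2 ≈ 8.8541 or 2.1459.
  Sorted: λ_1 = 8.8541,  λ_2 = 7,  λ_3 = 2.1459  (check: sum = 18 = tr ✓).

Step 4 — unit eigenvector for λ_1 ≈ 8.8541: v spans the null space of (Sigma - λ_1 I), whose rows are
  r_1 = (-5.8541, 0, 2),  r_2 = (0, -0.8541, -1),  r_3 = (2, -1, -1.8541).
  v is orthogonal to every row, so take v ∝ r_1 × r_2 = ((0)·(-1) - (2)·(-0.8541), (2)·(0) - (-5.8541)·(-1), (-5.8541)·(-0.8541) - (0)·(0)) ≈ (1.7082, -5.8541, 5).
  Let u = (1.7082, -5.8541, 5).
  ||u|| = √((1.7082)² + (-5.8541)² + (5)²) = √(62.1885) ≈ 7.886,  v_1 = u/||u|| ≈ (0.2166, -0.7423, 0.634) (||v_1|| = 1).

λ_1 = 8.8541,  λ_2 = 7,  λ_3 = 2.1459;  v_1 ≈ (0.2166, -0.7423, 0.634)


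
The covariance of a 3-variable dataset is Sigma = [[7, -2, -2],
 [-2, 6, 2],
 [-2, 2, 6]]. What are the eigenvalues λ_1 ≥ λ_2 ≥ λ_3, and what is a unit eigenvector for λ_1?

Step 1 — characteristic polynomial p(λ) = det(λI - Sigma) = λ³ - tr·λ² + c_1·λ - det, where tr = trace, c_1 = sum of the principal 2×2 minors, det = det(Sigma):
  tr = 7 + 6 + 6 = 19,
  c_1 = (7·6 - (-2)²) + (7·6 - (-2)²) + (6·6 - (2)²) = 38 + 38 + 32 = 108,
  det = 7·(6·6 - (2)²) - (-2)·((-2)·6 - (2)·(-2)) + (-2)·((-2)·(2) - 6·(-2)) = 7·(32) - (-2)·(-8) + (-2)·(8) = 192.
  So p(λ) = λ³ - 19λ² + 108λ - 192.
Step 2 — look for an integer root (rational root theorem: any rational root is an integer divisor of 192). Testing λ = 4:
  p(4) = 64 - 304 + 432 - 192 = 0  ✓
  Dividing out (λ - 4): p(λ) = (λ - 4)(λ² - 15λ + 48).
Step 3 — remaining eigenvalues from the quadratic λ² - 15λ + 48 = 0:
  Δ = 15² - 4·48 = 225 - 192 = 33,  λ = (15 ± √33)/2 = (15 ± 5.7446)/2 ≈ 10.3723 or 4.6277.
  Sorted: λ_1 = 10.3723,  λ_2 = 4.6277,  λ_3 = 4  (check: sum = 19 = tr ✓).

Step 4 — unit eigenvector for λ_1 ≈ 10.3723: v spans the null space of (Sigma - λ_1 I), whose rows are
  r_1 = (-3.3723, -2, -2),  r_2 = (-2, -4.3723, 2),  r_3 = (-2, 2, -4.3723).
  v is orthogonal to every row, so take v ∝ r_1 × r_2 = ((-2)·(2) - (-2)·(-4.3723), (-2)·(-2) - (-3.3723)·(2), (-3.3723)·(-4.3723) - (-2)·(-2)) ≈ (-12.7446, 10.7446, 10.7446).
  Rescale (multiply by -1 so the first nonzero entry is positive): u = (12.7446, -10.7446, -10.7446).
  ||u|| = √((12.7446)² + (-10.7446)² + (-10.7446)²) = √(393.3151) ≈ 19.8322,  v_1 = u/||u|| ≈ (0.6426, -0.5418, -0.5418) (||v_1|| = 1).

λ_1 = 10.3723,  λ_2 = 4.6277,  λ_3 = 4;  v_1 ≈ (0.6426, -0.5418, -0.5418)


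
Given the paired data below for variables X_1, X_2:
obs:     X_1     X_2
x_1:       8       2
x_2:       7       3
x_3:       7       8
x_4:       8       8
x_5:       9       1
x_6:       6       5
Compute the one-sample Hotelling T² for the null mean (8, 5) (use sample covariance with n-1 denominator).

Step 1 — sample mean vector:
  mean(X_1) = (8 + 7 + 7 + 8 + 9 + 6) / 6 = 45/6 = 7.5
  mean(X_2) = (2 + 3 + 8 + 8 + 1 + 5) / 6 = 27/6 = 4.5
  x̄ = (7.5, 4.5),  deviation x̄ - mu_0 = (7.5, 4.5) - (8, 5) = (-0.5, -0.5).

Step 2 — sample covariance matrix, S[i,j] = (1/(n-1)) · Σ_k (x_{k,i} - mean_i) · (x_{k,j} - mean_j), divisor n-1 = 5:
  S[X_1,X_1] = ((0.5)·(0.5) + (-0.5)·(-0.5) + (-0.5)·(-0.5) + (0.5)·(0.5) + (1.5)·(1.5) + (-1.5)·(-1.5)) / 5 = 5.5/5 = 1.1
  S[X_1,X_2] = ((0.5)·(-2.5) + (-0.5)·(-1.5) + (-0.5)·(3.5) + (0.5)·(3.5) + (1.5)·(-3.5) + (-1.5)·(0.5)) / 5 = -6.5/5 = -1.3
  S[X_2,X_2] = ((-2.5)·(-2.5) + (-1.5)·(-1.5) + (3.5)·(3.5) + (3.5)·(3.5) + (-3.5)·(-3.5) + (0.5)·(0.5)) / 5 = 45.5/5 = 9.1
  S = [[1.1, -1.3],
 [-1.3, 9.1]].

Step 3 — invert S. det(S) = 1.1·9.1 - (-1.3)² = 8.32.
  S^{-1} = (1/det) · [[d, -b], [-b, a]] = [[1.0938, 0.1562],
 [0.1562, 0.1322]].

Step 4 — quadratic form (x̄ - mu_0)^T · S^{-1} · (x̄ - mu_0):
  S^{-1} · (x̄ - mu_0) = (-0.625, -0.1442),
  (x̄ - mu_0)^T · [...] = (-0.5)·(-0.625) + (-0.5)·(-0.1442) = 0.3846.

Step 5 — scale by n: T² = 6 · 0.3846 = 2.3077.

T² ≈ 2.3077


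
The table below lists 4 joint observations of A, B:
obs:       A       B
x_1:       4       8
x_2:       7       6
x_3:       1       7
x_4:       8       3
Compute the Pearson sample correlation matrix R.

Step 1 — column means:
  mean(A) = (4 + 7 + 1 + 8) / 4 = 20/4 = 5
  mean(B) = (8 + 6 + 7 + 3) / 4 = 24/4 = 6

Step 2 — sample variances and covariances s[i,j] = (1/(n-1)) · Σ_k (x_{k,i} - mean_i) · (x_{k,j} - mean_j), with n-1 = 3:
  s[A,A] = ((-1)·(-1) + (2)·(2) + (-4)·(-4) + (3)·(3)) / 3 = 30/3 = 10
  s[A,B] = ((-1)·(2) + (2)·(0) + (-4)·(1) + (3)·(-3)) / 3 = -15/3 = -5
  s[B,B] = ((2)·(2) + (0)·(0) + (1)·(1) + (-3)·(-3)) / 3 = 14/3 = 4.6667
  Sample standard deviations s_i = √(s[i,i]):
  s(A) = √(10) = 3.1623
  s(B) = √(4.6667) = 2.1602

Step 3 — r_{ij} = s_{ij} / (s_i · s_j):
  r[A,A] = 1 (diagonal).
  r[A,B] = -5 / (3.1623 · 2.1602) = -5 / 6.8313 = -0.7319
  r[B,B] = 1 (diagonal).

R is symmetric with unit diagonal. Assembling:

R = [[1, -0.7319],
 [-0.7319, 1]]


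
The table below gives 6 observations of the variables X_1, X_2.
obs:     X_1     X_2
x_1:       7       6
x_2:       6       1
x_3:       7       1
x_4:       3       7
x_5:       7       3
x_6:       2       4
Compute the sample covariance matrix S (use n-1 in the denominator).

Step 1 — column means:
  mean(X_1) = (7 + 6 + 7 + 3 + 7 + 2) / 6 = 32/6 = 5.3333
  mean(X_2) = (6 + 1 + 1 + 7 + 3 + 4) / 6 = 22/6 = 3.6667

Step 2 — sample covariance S[i,j] = (1/(n-1)) · Σ_k (x_{k,i} - mean_i) · (x_{k,j} - mean_j), with n-1 = 5.
  S[X_1,X_1] = ((1.6667)·(1.6667) + (0.6667)·(0.6667) + (1.6667)·(1.6667) + (-2.3333)·(-2.3333) + (1.6667)·(1.6667) + (-3.3333)·(-3.3333)) / 5 = 25.3333/5 = 5.0667
  S[X_1,X_2] = ((1.6667)·(2.3333) + (0.6667)·(-2.6667) + (1.6667)·(-2.6667) + (-2.3333)·(3.3333) + (1.6667)·(-0.6667) + (-3.3333)·(0.3333)) / 5 = -12.3333/5 = -2.4667
  S[X_2,X_2] = ((2.3333)·(2.3333) + (-2.6667)·(-2.6667) + (-2.6667)·(-2.6667) + (3.3333)·(3.3333) + (-0.6667)·(-0.6667) + (0.3333)·(0.3333)) / 5 = 31.3333/5 = 6.2667

S is symmetric (S[j,i] = S[i,j]). Assembling:

S = [[5.0667, -2.4667],
 [-2.4667, 6.2667]]


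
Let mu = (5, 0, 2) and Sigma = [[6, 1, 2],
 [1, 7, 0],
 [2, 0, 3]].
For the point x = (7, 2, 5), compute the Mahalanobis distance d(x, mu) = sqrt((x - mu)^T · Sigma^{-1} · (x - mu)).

Step 1 — centre the observation: (x - mu) = (2, 2, 3).

Step 2 — invert Sigma (cofactor / det for 3×3, or solve directly):
  Sigma^{-1} = [[0.2211, -0.0316, -0.1474],
 [-0.0316, 0.1474, 0.0211],
 [-0.1474, 0.0211, 0.4316]].

Step 3 — form the quadratic (x - mu)^T · Sigma^{-1} · (x - mu):
  Sigma^{-1} · (x - mu) = (-0.0632, 0.2947, 1.0421).
  (x - mu)^T · [Sigma^{-1} · (x - mu)] = (2)·(-0.0632) + (2)·(0.2947) + (3)·(1.0421) = 3.5895.

Step 4 — take square root: d = √(3.5895) ≈ 1.8946.

d(x, mu) = √(3.5895) ≈ 1.8946


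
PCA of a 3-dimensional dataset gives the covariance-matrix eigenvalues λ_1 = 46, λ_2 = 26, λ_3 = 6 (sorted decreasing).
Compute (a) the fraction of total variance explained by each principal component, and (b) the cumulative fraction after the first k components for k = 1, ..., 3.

Step 1 — total variance = trace(Sigma) = Σ λ_i = 46 + 26 + 6 = 78.

Step 2 — fraction explained by component i = λ_i / Σ λ:
  PC1: 46/78 = 0.5897
  PC2: 26/78 = 0.3333
  PC3: 6/78 = 0.0769

Step 3 — cumulative fraction after k components = (λ_1 + ... + λ_k) / Σ λ:
  k = 1: 46/78 = 0.5897
  k = 2: (46 + 26)/78 = 72/78 = 0.9231
  k = 3: (46 + 26 + 6)/78 = 78/78 = 1

Summary (fraction, with percent):

explained: PC1 0.5897 (58.97%), PC2 0.3333 (33.33%), PC3 0.0769 (7.69%);  cumulative: 0.5897, 0.9231, 1


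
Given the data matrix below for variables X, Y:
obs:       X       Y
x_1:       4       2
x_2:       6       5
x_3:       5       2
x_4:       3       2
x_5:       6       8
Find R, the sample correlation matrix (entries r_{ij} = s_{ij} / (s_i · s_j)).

Step 1 — column means:
  mean(X) = (4 + 6 + 5 + 3 + 6) / 5 = 24/5 = 4.8
  mean(Y) = (2 + 5 + 2 + 2 + 8) / 5 = 19/5 = 3.8

Step 2 — sample variances and covariances s[i,j] = (1/(n-1)) · Σ_k (x_{k,i} - mean_i) · (x_{k,j} - mean_j), with n-1 = 4:
  s[X,X] = ((-0.8)·(-0.8) + (1.2)·(1.2) + (0.2)·(0.2) + (-1.8)·(-1.8) + (1.2)·(1.2)) / 4 = 6.8/4 = 1.7
  s[X,Y] = ((-0.8)·(-1.8) + (1.2)·(1.2) + (0.2)·(-1.8) + (-1.8)·(-1.8) + (1.2)·(4.2)) / 4 = 10.8/4 = 2.7
  s[Y,Y] = ((-1.8)·(-1.8) + (1.2)·(1.2) + (-1.8)·(-1.8) + (-1.8)·(-1.8) + (4.2)·(4.2)) / 4 = 28.8/4 = 7.2
  Sample standard deviations s_i = √(s[i,i]):
  s(X) = √(1.7) = 1.3038
  s(Y) = √(7.2) = 2.6833

Step 3 — r_{ij} = s_{ij} / (s_i · s_j):
  r[X,X] = 1 (diagonal).
  r[X,Y] = 2.7 / (1.3038 · 2.6833) = 2.7 / 3.4986 = 0.7717
  r[Y,Y] = 1 (diagonal).

R is symmetric with unit diagonal. Assembling:

R = [[1, 0.7717],
 [0.7717, 1]]


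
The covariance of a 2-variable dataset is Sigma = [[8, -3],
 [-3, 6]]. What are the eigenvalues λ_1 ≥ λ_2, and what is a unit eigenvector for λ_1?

Step 1 — characteristic polynomial of 2×2 Sigma:
  det(Sigma - λI) = λ² - trace · λ + det = 0.
  trace = 8 + 6 = 14, det = 8·6 - (-3)² = 39.
Step 2 — discriminant:
  Δ = trace² - 4·det = 196 - 156 = 40.
Step 3 — eigenvalues:
  λ = (trace ± √Δ)/2 = (14 ± 6.3246)/2,
  λ_1 = 10.1623,  λ_2 = 3.8377.

Step 4 — unit eigenvector for λ_1: solve (Sigma - λ_1 I)v = 0. First row:
  (8 - 10.1623)·v_x + (-3)·v_y = 0, i.e. (-2.1623)·v_x + (-3)·v_y = 0,
  so v ∝ (b, λ_1 - a) = (-3, 2.1623); multiply by -1 so the first entry is positive: u = (3, -2.1623).
  ||u|| = √((3)² + (-2.1623)²) = √(13.6754) ≈ 3.698,
  v_1 = u/||u|| ≈ (0.8112, -0.5847) (||v_1|| = 1).

λ_1 = 10.1623,  λ_2 = 3.8377;  v_1 ≈ (0.8112, -0.5847)


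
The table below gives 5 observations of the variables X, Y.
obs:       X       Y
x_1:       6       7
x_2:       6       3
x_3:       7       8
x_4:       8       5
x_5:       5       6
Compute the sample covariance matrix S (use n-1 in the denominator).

Step 1 — column means:
  mean(X) = (6 + 6 + 7 + 8 + 5) / 5 = 32/5 = 6.4
  mean(Y) = (7 + 3 + 8 + 5 + 6) / 5 = 29/5 = 5.8

Step 2 — sample covariance S[i,j] = (1/(n-1)) · Σ_k (x_{k,i} - mean_i) · (x_{k,j} - mean_j), with n-1 = 4.
  S[X,X] = ((-0.4)·(-0.4) + (-0.4)·(-0.4) + (0.6)·(0.6) + (1.6)·(1.6) + (-1.4)·(-1.4)) / 4 = 5.2/4 = 1.3
  S[X,Y] = ((-0.4)·(1.2) + (-0.4)·(-2.8) + (0.6)·(2.2) + (1.6)·(-0.8) + (-1.4)·(0.2)) / 4 = 0.4/4 = 0.1
  S[Y,Y] = ((1.2)·(1.2) + (-2.8)·(-2.8) + (2.2)·(2.2) + (-0.8)·(-0.8) + (0.2)·(0.2)) / 4 = 14.8/4 = 3.7

S is symmetric (S[j,i] = S[i,j]). Assembling:

S = [[1.3, 0.1],
 [0.1, 3.7]]


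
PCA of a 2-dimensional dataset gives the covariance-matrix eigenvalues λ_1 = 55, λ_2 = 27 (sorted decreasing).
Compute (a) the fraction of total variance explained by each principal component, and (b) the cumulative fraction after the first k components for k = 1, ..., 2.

Step 1 — total variance = trace(Sigma) = Σ λ_i = 55 + 27 = 82.

Step 2 — fraction explained by component i = λ_i / Σ λ:
  PC1: 55/82 = 0.6707
  PC2: 27/82 = 0.3293

Step 3 — cumulative fraction after k components = (λ_1 + ... + λ_k) / Σ λ:
  k = 1: 55/82 = 0.6707
  k = 2: (55 + 27)/82 = 82/82 = 1

Summary (fraction, with percent):

explained: PC1 0.6707 (67.07%), PC2 0.3293 (32.93%);  cumulative: 0.6707, 1


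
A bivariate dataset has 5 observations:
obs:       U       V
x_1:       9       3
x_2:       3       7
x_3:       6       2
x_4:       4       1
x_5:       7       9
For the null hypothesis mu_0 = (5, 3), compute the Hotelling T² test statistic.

Step 1 — sample mean vector:
  mean(U) = (9 + 3 + 6 + 4 + 7) / 5 = 29/5 = 5.8
  mean(V) = (3 + 7 + 2 + 1 + 9) / 5 = 22/5 = 4.4
  x̄ = (5.8, 4.4),  deviation x̄ - mu_0 = (5.8, 4.4) - (5, 3) = (0.8, 1.4).

Step 2 — sample covariance matrix, S[i,j] = (1/(n-1)) · Σ_k (x_{k,i} - mean_i) · (x_{k,j} - mean_j), divisor n-1 = 4:
  S[U,U] = ((3.2)·(3.2) + (-2.8)·(-2.8) + (0.2)·(0.2) + (-1.8)·(-1.8) + (1.2)·(1.2)) / 4 = 22.8/4 = 5.7
  S[U,V] = ((3.2)·(-1.4) + (-2.8)·(2.6) + (0.2)·(-2.4) + (-1.8)·(-3.4) + (1.2)·(4.6)) / 4 = -0.6/4 = -0.15
  S[V,V] = ((-1.4)·(-1.4) + (2.6)·(2.6) + (-2.4)·(-2.4) + (-3.4)·(-3.4) + (4.6)·(4.6)) / 4 = 47.2/4 = 11.8
  S = [[5.7, -0.15],
 [-0.15, 11.8]].

Step 3 — invert S. det(S) = 5.7·11.8 - (-0.15)² = 67.2375.
  S^{-1} = (1/det) · [[d, -b], [-b, a]] = [[0.1755, 0.0022],
 [0.0022, 0.0848]].

Step 4 — quadratic form (x̄ - mu_0)^T · S^{-1} · (x̄ - mu_0):
  S^{-1} · (x̄ - mu_0) = (0.1435, 0.1205),
  (x̄ - mu_0)^T · [...] = (0.8)·(0.1435) + (1.4)·(0.1205) = 0.2835.

Step 5 — scale by n: T² = 5 · 0.2835 = 1.4174.

T² ≈ 1.4174


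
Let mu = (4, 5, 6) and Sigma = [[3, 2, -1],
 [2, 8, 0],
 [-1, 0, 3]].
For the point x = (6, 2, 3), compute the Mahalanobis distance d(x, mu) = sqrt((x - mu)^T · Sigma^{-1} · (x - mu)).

Step 1 — centre the observation: (x - mu) = (2, -3, -3).

Step 2 — invert Sigma (cofactor / det for 3×3, or solve directly):
  Sigma^{-1} = [[0.4615, -0.1154, 0.1538],
 [-0.1154, 0.1538, -0.0385],
 [0.1538, -0.0385, 0.3846]].

Step 3 — form the quadratic (x - mu)^T · Sigma^{-1} · (x - mu):
  Sigma^{-1} · (x - mu) = (0.8077, -0.5769, -0.7308).
  (x - mu)^T · [Sigma^{-1} · (x - mu)] = (2)·(0.8077) + (-3)·(-0.5769) + (-3)·(-0.7308) = 5.5385.

Step 4 — take square root: d = √(5.5385) ≈ 2.3534.

d(x, mu) = √(5.5385) ≈ 2.3534


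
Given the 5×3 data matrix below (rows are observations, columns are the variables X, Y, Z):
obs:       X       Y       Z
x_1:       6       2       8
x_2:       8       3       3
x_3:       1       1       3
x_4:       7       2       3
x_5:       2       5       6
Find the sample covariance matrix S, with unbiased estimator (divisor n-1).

Step 1 — column means:
  mean(X) = (6 + 8 + 1 + 7 + 2) / 5 = 24/5 = 4.8
  mean(Y) = (2 + 3 + 1 + 2 + 5) / 5 = 13/5 = 2.6
  mean(Z) = (8 + 3 + 3 + 3 + 6) / 5 = 23/5 = 4.6

Step 2 — sample covariance S[i,j] = (1/(n-1)) · Σ_k (x_{k,i} - mean_i) · (x_{k,j} - mean_j), with n-1 = 4.
  S[X,X] = ((1.2)·(1.2) + (3.2)·(3.2) + (-3.8)·(-3.8) + (2.2)·(2.2) + (-2.8)·(-2.8)) / 4 = 38.8/4 = 9.7
  S[X,Y] = ((1.2)·(-0.6) + (3.2)·(0.4) + (-3.8)·(-1.6) + (2.2)·(-0.6) + (-2.8)·(2.4)) / 4 = -1.4/4 = -0.35
  S[X,Z] = ((1.2)·(3.4) + (3.2)·(-1.6) + (-3.8)·(-1.6) + (2.2)·(-1.6) + (-2.8)·(1.4)) / 4 = -2.4/4 = -0.6
  S[Y,Y] = ((-0.6)·(-0.6) + (0.4)·(0.4) + (-1.6)·(-1.6) + (-0.6)·(-0.6) + (2.4)·(2.4)) / 4 = 9.2/4 = 2.3
  S[Y,Z] = ((-0.6)·(3.4) + (0.4)·(-1.6) + (-1.6)·(-1.6) + (-0.6)·(-1.6) + (2.4)·(1.4)) / 4 = 4.2/4 = 1.05
  S[Z,Z] = ((3.4)·(3.4) + (-1.6)·(-1.6) + (-1.6)·(-1.6) + (-1.6)·(-1.6) + (1.4)·(1.4)) / 4 = 21.2/4 = 5.3

S is symmetric (S[j,i] = S[i,j]). Assembling:

S = [[9.7, -0.35, -0.6],
 [-0.35, 2.3, 1.05],
 [-0.6, 1.05, 5.3]]


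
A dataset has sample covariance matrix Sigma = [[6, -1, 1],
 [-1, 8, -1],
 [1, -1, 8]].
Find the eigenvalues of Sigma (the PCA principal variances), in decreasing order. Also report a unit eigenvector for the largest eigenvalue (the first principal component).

Step 1 — characteristic polynomial p(λ) = det(λI - Sigma) = λ³ - tr·λ² + c_1·λ - det, where tr = trace, c_1 = sum of the principal 2×2 minors, det = det(Sigma):
  tr = 6 + 8 + 8 = 22,
  c_1 = (6·8 - (-1)²) + (6·8 - (1)²) + (8·8 - (-1)²) = 47 + 47 + 63 = 157,
  det = 6·(8·8 - (-1)²) - (-1)·((-1)·8 - (-1)·(1)) + (1)·((-1)·(-1) - 8·(1)) = 6·(63) - (-1)·(-7) + (1)·(-7) = 364.
  So p(λ) = λ³ - 22λ² + 157λ - 364.
Step 2 — look for an integer root (rational root theorem: any rational root is an integer divisor of 364). Testing λ = 7:
  p(7) = 343 - 1078 + 1099 - 364 = 0  ✓
  Dividing out (λ - 7): p(λ) = (λ - 7)(λ² - 15λ + 52).
Step 3 — remaining eigenvalues from the quadratic λ² - 15λ + 52 = 0:
  Δ = 15² - 4·52 = 225 - 208 = 17,  λ = (15 ± √17)/2 = (15 ± 4.1231)/2 ≈ 9.5616 or 5.4384.
  Sorted: λ_1 = 9.5616,  λ_2 = 7,  λ_3 = 5.4384  (check: sum = 22 = tr ✓).

Step 4 — unit eigenvector for λ_1 ≈ 9.5616: v spans the null space of (Sigma - λ_1 I), whose rows are
  r_1 = (-3.5616, -1, 1),  r_2 = (-1, -1.5616, -1),  r_3 = (1, -1, -1.5616).
  v is orthogonal to every row, so take v ∝ r_1 × r_2 = ((-1)·(-1) - (1)·(-1.5616), (1)·(-1) - (-3.5616)·(-1), (-3.5616)·(-1.5616) - (-1)·(-1)) ≈ (2.5616, -4.5616, 4.5616).
  Let u = (2.5616, -4.5616, 4.5616).
  ||u|| = √((2.5616)² + (-4.5616)² + (4.5616)²) = √(48.1771) ≈ 6.941,  v_1 = u/||u|| ≈ (0.369, -0.6572, 0.6572) (||v_1|| = 1).

λ_1 = 9.5616,  λ_2 = 7,  λ_3 = 5.4384;  v_1 ≈ (0.369, -0.6572, 0.6572)


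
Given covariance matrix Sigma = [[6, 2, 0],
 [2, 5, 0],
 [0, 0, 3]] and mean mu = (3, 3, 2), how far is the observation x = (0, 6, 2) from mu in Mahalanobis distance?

Step 1 — centre the observation: (x - mu) = (-3, 3, 0).

Step 2 — invert Sigma (cofactor / det for 3×3, or solve directly):
  Sigma^{-1} = [[0.1923, -0.0769, 0],
 [-0.0769, 0.2308, 0],
 [0, 0, 0.3333]].

Step 3 — form the quadratic (x - mu)^T · Sigma^{-1} · (x - mu):
  Sigma^{-1} · (x - mu) = (-0.8077, 0.9231, 0).
  (x - mu)^T · [Sigma^{-1} · (x - mu)] = (-3)·(-0.8077) + (3)·(0.9231) + (0)·(0) = 5.1923.

Step 4 — take square root: d = √(5.1923) ≈ 2.2787.

d(x, mu) = √(5.1923) ≈ 2.2787


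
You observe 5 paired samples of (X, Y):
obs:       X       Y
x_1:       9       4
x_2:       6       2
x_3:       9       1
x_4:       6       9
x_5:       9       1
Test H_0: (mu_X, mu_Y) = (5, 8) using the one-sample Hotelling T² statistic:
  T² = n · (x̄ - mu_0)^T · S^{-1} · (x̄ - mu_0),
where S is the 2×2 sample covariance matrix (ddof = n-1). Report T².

Step 1 — sample mean vector:
  mean(X) = (9 + 6 + 9 + 6 + 9) / 5 = 39/5 = 7.8
  mean(Y) = (4 + 2 + 1 + 9 + 1) / 5 = 17/5 = 3.4
  x̄ = (7.8, 3.4),  deviation x̄ - mu_0 = (7.8, 3.4) - (5, 8) = (2.8, -4.6).

Step 2 — sample covariance matrix, S[i,j] = (1/(n-1)) · Σ_k (x_{k,i} - mean_i) · (x_{k,j} - mean_j), divisor n-1 = 4:
  S[X,X] = ((1.2)·(1.2) + (-1.8)·(-1.8) + (1.2)·(1.2) + (-1.8)·(-1.8) + (1.2)·(1.2)) / 4 = 10.8/4 = 2.7
  S[X,Y] = ((1.2)·(0.6) + (-1.8)·(-1.4) + (1.2)·(-2.4) + (-1.8)·(5.6) + (1.2)·(-2.4)) / 4 = -12.6/4 = -3.15
  S[Y,Y] = ((0.6)·(0.6) + (-1.4)·(-1.4) + (-2.4)·(-2.4) + (5.6)·(5.6) + (-2.4)·(-2.4)) / 4 = 45.2/4 = 11.3
  S = [[2.7, -3.15],
 [-3.15, 11.3]].

Step 3 — invert S. det(S) = 2.7·11.3 - (-3.15)² = 20.5875.
  S^{-1} = (1/det) · [[d, -b], [-b, a]] = [[0.5489, 0.153],
 [0.153, 0.1311]].

Step 4 — quadratic form (x̄ - mu_0)^T · S^{-1} · (x̄ - mu_0):
  S^{-1} · (x̄ - mu_0) = (0.833, -0.1749),
  (x̄ - mu_0)^T · [...] = (2.8)·(0.833) + (-4.6)·(-0.1749) = 3.1369.

Step 5 — scale by n: T² = 5 · 3.1369 = 15.6843.

T² ≈ 15.6843


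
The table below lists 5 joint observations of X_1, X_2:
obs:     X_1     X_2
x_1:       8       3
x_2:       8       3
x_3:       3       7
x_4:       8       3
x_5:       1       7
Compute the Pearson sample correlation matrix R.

Step 1 — column means:
  mean(X_1) = (8 + 8 + 3 + 8 + 1) / 5 = 28/5 = 5.6
  mean(X_2) = (3 + 3 + 7 + 3 + 7) / 5 = 23/5 = 4.6

Step 2 — sample variances and covariances s[i,j] = (1/(n-1)) · Σ_k (x_{k,i} - mean_i) · (x_{k,j} - mean_j), with n-1 = 4:
  s[X_1,X_1] = ((2.4)·(2.4) + (2.4)·(2.4) + (-2.6)·(-2.6) + (2.4)·(2.4) + (-4.6)·(-4.6)) / 4 = 45.2/4 = 11.3
  s[X_1,X_2] = ((2.4)·(-1.6) + (2.4)·(-1.6) + (-2.6)·(2.4) + (2.4)·(-1.6) + (-4.6)·(2.4)) / 4 = -28.8/4 = -7.2
  s[X_2,X_2] = ((-1.6)·(-1.6) + (-1.6)·(-1.6) + (2.4)·(2.4) + (-1.6)·(-1.6) + (2.4)·(2.4)) / 4 = 19.2/4 = 4.8
  Sample standard deviations s_i = √(s[i,i]):
  s(X_1) = √(11.3) = 3.3615
  s(X_2) = √(4.8) = 2.1909

Step 3 — r_{ij} = s_{ij} / (s_i · s_j):
  r[X_1,X_1] = 1 (diagonal).
  r[X_1,X_2] = -7.2 / (3.3615 · 2.1909) = -7.2 / 7.3648 = -0.9776
  r[X_2,X_2] = 1 (diagonal).

R is symmetric with unit diagonal. Assembling:

R = [[1, -0.9776],
 [-0.9776, 1]]


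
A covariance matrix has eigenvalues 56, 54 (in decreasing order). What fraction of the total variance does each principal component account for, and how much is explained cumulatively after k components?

Step 1 — total variance = trace(Sigma) = Σ λ_i = 56 + 54 = 110.

Step 2 — fraction explained by component i = λ_i / Σ λ:
  PC1: 56/110 = 0.5091
  PC2: 54/110 = 0.4909

Step 3 — cumulative fraction after k components = (λ_1 + ... + λ_k) / Σ λ:
  k = 1: 56/110 = 0.5091
  k = 2: (56 + 54)/110 = 110/110 = 1

Summary (fraction, with percent):

explained: PC1 0.5091 (50.91%), PC2 0.4909 (49.09%);  cumulative: 0.5091, 1


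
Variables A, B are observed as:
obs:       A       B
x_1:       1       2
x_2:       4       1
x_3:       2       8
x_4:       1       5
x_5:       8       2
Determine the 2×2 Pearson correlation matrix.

Step 1 — column means:
  mean(A) = (1 + 4 + 2 + 1 + 8) / 5 = 16/5 = 3.2
  mean(B) = (2 + 1 + 8 + 5 + 2) / 5 = 18/5 = 3.6

Step 2 — sample variances and covariances s[i,j] = (1/(n-1)) · Σ_k (x_{k,i} - mean_i) · (x_{k,j} - mean_j), with n-1 = 4:
  s[A,A] = ((-2.2)·(-2.2) + (0.8)·(0.8) + (-1.2)·(-1.2) + (-2.2)·(-2.2) + (4.8)·(4.8)) / 4 = 34.8/4 = 8.7
  s[A,B] = ((-2.2)·(-1.6) + (0.8)·(-2.6) + (-1.2)·(4.4) + (-2.2)·(1.4) + (4.8)·(-1.6)) / 4 = -14.6/4 = -3.65
  s[B,B] = ((-1.6)·(-1.6) + (-2.6)·(-2.6) + (4.4)·(4.4) + (1.4)·(1.4) + (-1.6)·(-1.6)) / 4 = 33.2/4 = 8.3
  Sample standard deviations s_i = √(s[i,i]):
  s(A) = √(8.7) = 2.9496
  s(B) = √(8.3) = 2.881

Step 3 — r_{ij} = s_{ij} / (s_i · s_j):
  r[A,A] = 1 (diagonal).
  r[A,B] = -3.65 / (2.9496 · 2.881) = -3.65 / 8.4976 = -0.4295
  r[B,B] = 1 (diagonal).

R is symmetric with unit diagonal. Assembling:

R = [[1, -0.4295],
 [-0.4295, 1]]


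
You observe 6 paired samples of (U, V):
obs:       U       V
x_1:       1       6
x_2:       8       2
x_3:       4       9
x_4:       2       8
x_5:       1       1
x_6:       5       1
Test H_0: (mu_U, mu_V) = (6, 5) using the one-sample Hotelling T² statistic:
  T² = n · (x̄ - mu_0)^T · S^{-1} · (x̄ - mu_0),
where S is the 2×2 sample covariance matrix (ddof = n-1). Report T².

Step 1 — sample mean vector:
  mean(U) = (1 + 8 + 4 + 2 + 1 + 5) / 6 = 21/6 = 3.5
  mean(V) = (6 + 2 + 9 + 8 + 1 + 1) / 6 = 27/6 = 4.5
  x̄ = (3.5, 4.5),  deviation x̄ - mu_0 = (3.5, 4.5) - (6, 5) = (-2.5, -0.5).

Step 2 — sample covariance matrix, S[i,j] = (1/(n-1)) · Σ_k (x_{k,i} - mean_i) · (x_{k,j} - mean_j), divisor n-1 = 5:
  S[U,U] = ((-2.5)·(-2.5) + (4.5)·(4.5) + (0.5)·(0.5) + (-1.5)·(-1.5) + (-2.5)·(-2.5) + (1.5)·(1.5)) / 5 = 37.5/5 = 7.5
  S[U,V] = ((-2.5)·(1.5) + (4.5)·(-2.5) + (0.5)·(4.5) + (-1.5)·(3.5) + (-2.5)·(-3.5) + (1.5)·(-3.5)) / 5 = -14.5/5 = -2.9
  S[V,V] = ((1.5)·(1.5) + (-2.5)·(-2.5) + (4.5)·(4.5) + (3.5)·(3.5) + (-3.5)·(-3.5) + (-3.5)·(-3.5)) / 5 = 65.5/5 = 13.1
  S = [[7.5, -2.9],
 [-2.9, 13.1]].

Step 3 — invert S. det(S) = 7.5·13.1 - (-2.9)² = 89.84.
  S^{-1} = (1/det) · [[d, -b], [-b, a]] = [[0.1458, 0.0323],
 [0.0323, 0.0835]].

Step 4 — quadratic form (x̄ - mu_0)^T · S^{-1} · (x̄ - mu_0):
  S^{-1} · (x̄ - mu_0) = (-0.3807, -0.1224),
  (x̄ - mu_0)^T · [...] = (-2.5)·(-0.3807) + (-0.5)·(-0.1224) = 1.0129.

Step 5 — scale by n: T² = 6 · 1.0129 = 6.0775.

T² ≈ 6.0775


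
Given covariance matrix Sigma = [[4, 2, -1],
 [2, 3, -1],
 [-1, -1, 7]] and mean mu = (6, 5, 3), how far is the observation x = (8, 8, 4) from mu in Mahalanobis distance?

Step 1 — centre the observation: (x - mu) = (2, 3, 1).

Step 2 — invert Sigma (cofactor / det for 3×3, or solve directly):
  Sigma^{-1} = [[0.3774, -0.2453, 0.0189],
 [-0.2453, 0.5094, 0.0377],
 [0.0189, 0.0377, 0.1509]].

Step 3 — form the quadratic (x - mu)^T · Sigma^{-1} · (x - mu):
  Sigma^{-1} · (x - mu) = (0.0377, 1.0755, 0.3019).
  (x - mu)^T · [Sigma^{-1} · (x - mu)] = (2)·(0.0377) + (3)·(1.0755) + (1)·(0.3019) = 3.6038.

Step 4 — take square root: d = √(3.6038) ≈ 1.8984.

d(x, mu) = √(3.6038) ≈ 1.8984


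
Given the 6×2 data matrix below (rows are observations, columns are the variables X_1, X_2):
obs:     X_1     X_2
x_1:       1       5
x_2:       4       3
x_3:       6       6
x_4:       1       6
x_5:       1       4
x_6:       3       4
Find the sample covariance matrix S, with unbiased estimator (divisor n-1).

Step 1 — column means:
  mean(X_1) = (1 + 4 + 6 + 1 + 1 + 3) / 6 = 16/6 = 2.6667
  mean(X_2) = (5 + 3 + 6 + 6 + 4 + 4) / 6 = 28/6 = 4.6667

Step 2 — sample covariance S[i,j] = (1/(n-1)) · Σ_k (x_{k,i} - mean_i) · (x_{k,j} - mean_j), with n-1 = 5.
  S[X_1,X_1] = ((-1.6667)·(-1.6667) + (1.3333)·(1.3333) + (3.3333)·(3.3333) + (-1.6667)·(-1.6667) + (-1.6667)·(-1.6667) + (0.3333)·(0.3333)) / 5 = 21.3333/5 = 4.2667
  S[X_1,X_2] = ((-1.6667)·(0.3333) + (1.3333)·(-1.6667) + (3.3333)·(1.3333) + (-1.6667)·(1.3333) + (-1.6667)·(-0.6667) + (0.3333)·(-0.6667)) / 5 = 0.3333/5 = 0.0667
  S[X_2,X_2] = ((0.3333)·(0.3333) + (-1.6667)·(-1.6667) + (1.3333)·(1.3333) + (1.3333)·(1.3333) + (-0.6667)·(-0.6667) + (-0.6667)·(-0.6667)) / 5 = 7.3333/5 = 1.4667

S is symmetric (S[j,i] = S[i,j]). Assembling:

S = [[4.2667, 0.0667],
 [0.0667, 1.4667]]


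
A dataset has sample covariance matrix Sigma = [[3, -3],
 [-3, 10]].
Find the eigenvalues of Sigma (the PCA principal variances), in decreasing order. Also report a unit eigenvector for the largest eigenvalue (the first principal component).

Step 1 — characteristic polynomial of 2×2 Sigma:
  det(Sigma - λI) = λ² - trace · λ + det = 0.
  trace = 3 + 10 = 13, det = 3·10 - (-3)² = 21.
Step 2 — discriminant:
  Δ = trace² - 4·det = 169 - 84 = 85.
Step 3 — eigenvalues:
  λ = (trace ± √Δ)/2 = (13 ± 9.2195)/2,
  λ_1 = 11.1098,  λ_2 = 1.8902.

Step 4 — unit eigenvector for λ_1: solve (Sigma - λ_1 I)v = 0. First row:
  (3 - 11.1098)·v_x + (-3)·v_y = 0, i.e. (-8.1098)·v_x + (-3)·v_y = 0,
  so v ∝ (b, λ_1 - a) = (-3, 8.1098); multiply by -1 so the first entry is positive: u = (3, -8.1098).
  ||u|| = √((3)² + (-8.1098)²) = √(74.7684) ≈ 8.6469,
  v_1 = u/||u|| ≈ (0.3469, -0.9379) (||v_1|| = 1).

λ_1 = 11.1098,  λ_2 = 1.8902;  v_1 ≈ (0.3469, -0.9379)


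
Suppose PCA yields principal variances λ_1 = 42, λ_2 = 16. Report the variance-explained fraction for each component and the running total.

Step 1 — total variance = trace(Sigma) = Σ λ_i = 42 + 16 = 58.

Step 2 — fraction explained by component i = λ_i / Σ λ:
  PC1: 42/58 = 0.7241
  PC2: 16/58 = 0.2759

Step 3 — cumulative fraction after k components = (λ_1 + ... + λ_k) / Σ λ:
  k = 1: 42/58 = 0.7241
  k = 2: (42 + 16)/58 = 58/58 = 1

Summary (fraction, with percent):

explained: PC1 0.7241 (72.41%), PC2 0.2759 (27.59%);  cumulative: 0.7241, 1


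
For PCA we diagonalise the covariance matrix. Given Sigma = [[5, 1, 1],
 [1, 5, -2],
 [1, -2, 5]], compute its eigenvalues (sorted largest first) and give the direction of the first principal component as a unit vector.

Step 1 — characteristic polynomial p(λ) = det(λI - Sigma) = λ³ - tr·λ² + c_1·λ - det, where tr = trace, c_1 = sum of the principal 2×2 minors, det = det(Sigma):
  tr = 5 + 5 + 5 = 15,
  c_1 = (5·5 - (1)²) + (5·5 - (1)²) + (5·5 - (-2)²) = 24 + 24 + 21 = 69,
  det = 5·(5·5 - (-2)²) - (1)·((1)·5 - (-2)·(1)) + (1)·((1)·(-2) - 5·(1)) = 5·(21) - (1)·(7) + (1)·(-7) = 91.
  So p(λ) = λ³ - 15λ² + 69λ - 91.
Step 2 — look for an integer root (rational root theorem: any rational root is an integer divisor of 91). Testing λ = 7:
  p(7) = 343 - 735 + 483 - 91 = 0  ✓
  Dividing out (λ - 7): p(λ) = (λ - 7)(λ² - 8λ + 13).
Step 3 — remaining eigenvalues from the quadratic λ² - 8λ + 13 = 0:
  Δ = 8² - 4·13 = 64 - 52 = 12,  λ = (8 ± √12)/2 = (8 ± 3.4641)/2 ≈ 5.7321 or 2.2679.
  Sorted: λ_1 = 7,  λ_2 = 5.7321,  λ_3 = 2.2679  (check: sum = 15 = tr ✓).

Step 4 — unit eigenvector for λ_1 = 7: v spans the null space of (Sigma - λ_1 I), whose rows are
  r_1 = (-2, 1, 1),  r_2 = (1, -2, -2),  r_3 = (1, -2, -2).
  v is orthogonal to every row, so take v ∝ r_1 × r_2 = ((1)·(-2) - (1)·(-2), (1)·(1) - (-2)·(-2), (-2)·(-2) - (1)·(1)) = (0, -3, 3).
  Rescale (divide by 3; multiply by -1 so the first nonzero entry is positive): u = (0, 1, -1).
  ||u|| = √((0)² + (1)² + (-1)²) = √(2) ≈ 1.4142,  v_1 = u/||u|| ≈ (0, 0.7071, -0.7071) (||v_1|| = 1).

λ_1 = 7,  λ_2 = 5.7321,  λ_3 = 2.2679;  v_1 ≈ (0, 0.7071, -0.7071)


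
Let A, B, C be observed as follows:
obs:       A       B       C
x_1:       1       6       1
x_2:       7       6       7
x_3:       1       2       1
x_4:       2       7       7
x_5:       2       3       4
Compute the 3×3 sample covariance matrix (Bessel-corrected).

Step 1 — column means:
  mean(A) = (1 + 7 + 1 + 2 + 2) / 5 = 13/5 = 2.6
  mean(B) = (6 + 6 + 2 + 7 + 3) / 5 = 24/5 = 4.8
  mean(C) = (1 + 7 + 1 + 7 + 4) / 5 = 20/5 = 4

Step 2 — sample covariance S[i,j] = (1/(n-1)) · Σ_k (x_{k,i} - mean_i) · (x_{k,j} - mean_j), with n-1 = 4.
  S[A,A] = ((-1.6)·(-1.6) + (4.4)·(4.4) + (-1.6)·(-1.6) + (-0.6)·(-0.6) + (-0.6)·(-0.6)) / 4 = 25.2/4 = 6.3
  S[A,B] = ((-1.6)·(1.2) + (4.4)·(1.2) + (-1.6)·(-2.8) + (-0.6)·(2.2) + (-0.6)·(-1.8)) / 4 = 7.6/4 = 1.9
  S[A,C] = ((-1.6)·(-3) + (4.4)·(3) + (-1.6)·(-3) + (-0.6)·(3) + (-0.6)·(0)) / 4 = 21/4 = 5.25
  S[B,B] = ((1.2)·(1.2) + (1.2)·(1.2) + (-2.8)·(-2.8) + (2.2)·(2.2) + (-1.8)·(-1.8)) / 4 = 18.8/4 = 4.7
  S[B,C] = ((1.2)·(-3) + (1.2)·(3) + (-2.8)·(-3) + (2.2)·(3) + (-1.8)·(0)) / 4 = 15/4 = 3.75
  S[C,C] = ((-3)·(-3) + (3)·(3) + (-3)·(-3) + (3)·(3) + (0)·(0)) / 4 = 36/4 = 9

S is symmetric (S[j,i] = S[i,j]). Assembling:

S = [[6.3, 1.9, 5.25],
 [1.9, 4.7, 3.75],
 [5.25, 3.75, 9]]


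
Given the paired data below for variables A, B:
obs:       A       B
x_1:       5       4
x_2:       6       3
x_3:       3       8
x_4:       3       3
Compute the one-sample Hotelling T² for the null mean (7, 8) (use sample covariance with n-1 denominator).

Step 1 — sample mean vector:
  mean(A) = (5 + 6 + 3 + 3) / 4 = 17/4 = 4.25
  mean(B) = (4 + 3 + 8 + 3) / 4 = 18/4 = 4.5
  x̄ = (4.25, 4.5),  deviation x̄ - mu_0 = (4.25, 4.5) - (7, 8) = (-2.75, -3.5).

Step 2 — sample covariance matrix, S[i,j] = (1/(n-1)) · Σ_k (x_{k,i} - mean_i) · (x_{k,j} - mean_j), divisor n-1 = 3:
  S[A,A] = ((0.75)·(0.75) + (1.75)·(1.75) + (-1.25)·(-1.25) + (-1.25)·(-1.25)) / 3 = 6.75/3 = 2.25
  S[A,B] = ((0.75)·(-0.5) + (1.75)·(-1.5) + (-1.25)·(3.5) + (-1.25)·(-1.5)) / 3 = -5.5/3 = -1.8333
  S[B,B] = ((-0.5)·(-0.5) + (-1.5)·(-1.5) + (3.5)·(3.5) + (-1.5)·(-1.5)) / 3 = 17/3 = 5.6667
  S = [[2.25, -1.8333],
 [-1.8333, 5.6667]].

Step 3 — invert S. det(S) = 2.25·5.6667 - (-1.8333)² = 9.3889.
  S^{-1} = (1/det) · [[d, -b], [-b, a]] = [[0.6036, 0.1953],
 [0.1953, 0.2396]].

Step 4 — quadratic form (x̄ - mu_0)^T · S^{-1} · (x̄ - mu_0):
  S^{-1} · (x̄ - mu_0) = (-2.3432, -1.3757),
  (x̄ - mu_0)^T · [...] = (-2.75)·(-2.3432) + (-3.5)·(-1.3757) = 11.2589.

Step 5 — scale by n: T² = 4 · 11.2589 = 45.0355.

T² ≈ 45.0355
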